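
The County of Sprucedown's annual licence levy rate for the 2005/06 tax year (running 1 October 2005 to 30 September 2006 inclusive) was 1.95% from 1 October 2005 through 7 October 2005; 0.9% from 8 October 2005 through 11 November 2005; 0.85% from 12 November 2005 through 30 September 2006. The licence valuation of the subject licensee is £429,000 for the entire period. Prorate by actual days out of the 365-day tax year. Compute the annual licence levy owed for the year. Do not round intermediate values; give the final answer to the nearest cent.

£3,757.57

1 October – 7 October 2005: 7 days at 1.95% → £429,000 × 1.95% × 7/365 = £160.4342
8 October – 11 November 2005: 35 days at 0.9% → £429,000 × 0.9% × 35/365 = £370.2329
12 November 2005 – 30 September 2006: 323 days at 0.85% → £429,000 × 0.85% × 323/365 = £3,226.9027
Total = £3,757.5699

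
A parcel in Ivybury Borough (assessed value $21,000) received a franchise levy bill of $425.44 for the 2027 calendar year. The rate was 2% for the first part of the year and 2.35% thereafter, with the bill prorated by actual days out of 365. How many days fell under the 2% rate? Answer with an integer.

Let d = days at the first rate; then 365 − d days at the second rate.
$21,000 × [2%·d + 2.35%·(365−d)] / 365 = $425.44
Solving gives d = 338, so the new rate took effect on 5 Dec 2027.

338 days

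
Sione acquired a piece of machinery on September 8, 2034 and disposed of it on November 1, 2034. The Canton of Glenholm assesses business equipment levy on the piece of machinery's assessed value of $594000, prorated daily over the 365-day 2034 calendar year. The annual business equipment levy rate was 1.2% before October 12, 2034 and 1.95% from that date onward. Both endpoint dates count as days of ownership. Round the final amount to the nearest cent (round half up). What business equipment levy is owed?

$1330.40

September 8 – October 11, 2034: 34 days at 1.2% → $594000 × 1.2% × 34/365 = $663.9781
October 12 – November 1, 2034: 21 days at 1.95% → $594000 × 1.95% × 21/365 = $666.4192
Total = $1330.3973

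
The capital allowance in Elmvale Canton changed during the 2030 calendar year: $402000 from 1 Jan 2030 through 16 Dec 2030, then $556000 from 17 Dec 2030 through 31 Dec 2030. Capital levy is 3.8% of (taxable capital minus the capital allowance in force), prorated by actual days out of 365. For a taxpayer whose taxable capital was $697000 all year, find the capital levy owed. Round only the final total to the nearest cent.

1 Jan – 16 Dec 2030: 350 days, exemption $402000 → ($697000 − $402000) × 3.8% × 350/365 = $10749.3151
17 Dec – 31 Dec 2030: 15 days, exemption $556000 → ($697000 − $556000) × 3.8% × 15/365 = $220.1918
Total = $10969.5068

$10969.51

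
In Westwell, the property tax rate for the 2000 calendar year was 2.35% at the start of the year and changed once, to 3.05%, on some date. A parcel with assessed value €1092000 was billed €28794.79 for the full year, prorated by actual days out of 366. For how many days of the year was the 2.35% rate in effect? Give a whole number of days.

216 days

Let d = days at the first rate; then 366 − d days at the second rate.
€1092000 × [2.35%·d + 3.05%·(366−d)] / 366 = €28794.79
Solving gives d = 216, so the new rate took effect on 4 Aug 2000.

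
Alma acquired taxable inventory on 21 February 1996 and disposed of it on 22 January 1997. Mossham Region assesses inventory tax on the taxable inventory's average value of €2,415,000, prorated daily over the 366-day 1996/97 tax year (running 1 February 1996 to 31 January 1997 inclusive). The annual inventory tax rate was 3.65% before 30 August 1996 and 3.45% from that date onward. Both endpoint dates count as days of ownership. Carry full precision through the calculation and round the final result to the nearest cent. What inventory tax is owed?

€79,236.41

21 February – 29 August 1996: 191 days at 3.65% → €2,415,000 × 3.65% × 191/366 = €46,000.4713
30 August 1996 – 22 January 1997: 146 days at 3.45% → €2,415,000 × 3.45% × 146/366 = €33,235.9426
Total = €79,236.4139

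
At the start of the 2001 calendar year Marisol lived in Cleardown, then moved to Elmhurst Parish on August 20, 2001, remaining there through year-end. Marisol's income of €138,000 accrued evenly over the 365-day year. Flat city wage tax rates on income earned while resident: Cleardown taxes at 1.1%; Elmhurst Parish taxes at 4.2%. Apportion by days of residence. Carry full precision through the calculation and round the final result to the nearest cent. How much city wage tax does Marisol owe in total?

Cleardown, January 1 – August 19, 2001: 231 days → €138,000 × 1.1% × 231/365 = €960.7068
Elmhurst Parish, August 20 – December 31, 2001: 134 days → €138,000 × 4.2% × 134/365 = €2,127.8466
Total = €3,088.5534

€3,088.55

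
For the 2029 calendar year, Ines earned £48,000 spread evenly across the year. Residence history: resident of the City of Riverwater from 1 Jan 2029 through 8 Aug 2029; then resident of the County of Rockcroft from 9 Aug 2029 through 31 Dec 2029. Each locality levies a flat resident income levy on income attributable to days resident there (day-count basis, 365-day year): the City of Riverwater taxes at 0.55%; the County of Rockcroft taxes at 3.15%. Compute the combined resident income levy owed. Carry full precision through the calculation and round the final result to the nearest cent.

The City of Riverwater, 1 Jan – 8 Aug 2029: 220 days → £48,000 × 0.55% × 220/365 = £159.1233
The County of Rockcroft, 9 Aug – 31 Dec 2029: 145 days → £48,000 × 3.15% × 145/365 = £600.6575
Total = £759.7808

£759.78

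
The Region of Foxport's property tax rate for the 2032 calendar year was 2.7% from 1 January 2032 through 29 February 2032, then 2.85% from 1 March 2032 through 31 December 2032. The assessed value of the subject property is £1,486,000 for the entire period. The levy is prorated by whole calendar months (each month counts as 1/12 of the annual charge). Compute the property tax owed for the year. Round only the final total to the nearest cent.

£41,979.50

1 January – 29 February 2032: 2 months at 2.7% → £1,486,000 × 2.7% × 2/12 = £6,687.0000
1 March – 31 December 2032: 10 months at 2.85% → £1,486,000 × 2.85% × 10/12 = £35,292.5000
Total = £41,979.5000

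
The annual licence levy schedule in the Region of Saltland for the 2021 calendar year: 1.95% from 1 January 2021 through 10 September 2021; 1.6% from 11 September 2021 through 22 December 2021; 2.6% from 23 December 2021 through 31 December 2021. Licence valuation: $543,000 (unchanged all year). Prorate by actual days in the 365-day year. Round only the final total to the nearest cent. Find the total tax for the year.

1 January – 10 September 2021: 253 days at 1.95% → $543,000 × 1.95% × 253/365 = $7,339.4260
11 September – 22 December 2021: 103 days at 1.6% → $543,000 × 1.6% × 103/365 = $2,451.6822
23 December – 31 December 2021: 9 days at 2.6% → $543,000 × 2.6% × 9/365 = $348.1151
Total = $10,139.2233

$10,139.22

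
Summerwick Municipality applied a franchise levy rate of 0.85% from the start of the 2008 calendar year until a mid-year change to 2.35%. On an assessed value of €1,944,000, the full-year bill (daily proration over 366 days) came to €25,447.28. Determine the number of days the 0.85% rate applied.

254 days

Let d = days at the first rate; then 366 − d days at the second rate.
€1,944,000 × [0.85%·d + 2.35%·(366−d)] / 366 = €25,447.28
Solving gives d = 254, so the new rate took effect on September 11, 2008.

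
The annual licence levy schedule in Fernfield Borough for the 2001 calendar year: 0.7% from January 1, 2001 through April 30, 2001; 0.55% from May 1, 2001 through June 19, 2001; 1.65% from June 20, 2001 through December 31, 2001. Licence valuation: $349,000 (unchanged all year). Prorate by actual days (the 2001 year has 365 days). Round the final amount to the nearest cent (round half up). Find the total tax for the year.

January 1 – April 30, 2001: 120 days at 0.7% → $349,000 × 0.7% × 120/365 = $803.1781
May 1 – June 19, 2001: 50 days at 0.55% → $349,000 × 0.55% × 50/365 = $262.9452
June 20 – December 31, 2001: 195 days at 1.65% → $349,000 × 1.65% × 195/365 = $3,076.4589
Total = $4,142.5822

$4,142.58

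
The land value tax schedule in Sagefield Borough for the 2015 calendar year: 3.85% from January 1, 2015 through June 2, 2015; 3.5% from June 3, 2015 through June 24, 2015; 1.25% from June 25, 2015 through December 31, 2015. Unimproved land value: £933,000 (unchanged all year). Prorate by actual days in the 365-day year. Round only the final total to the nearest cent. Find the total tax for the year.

£23,096.22

January 1 – June 2, 2015: 153 days at 3.85% → £933,000 × 3.85% × 153/365 = £15,057.0863
June 3 – June 24, 2015: 22 days at 3.5% → £933,000 × 3.5% × 22/365 = £1,968.2466
June 25 – December 31, 2015: 190 days at 1.25% → £933,000 × 1.25% × 190/365 = £6,070.8904
Total = £23,096.2233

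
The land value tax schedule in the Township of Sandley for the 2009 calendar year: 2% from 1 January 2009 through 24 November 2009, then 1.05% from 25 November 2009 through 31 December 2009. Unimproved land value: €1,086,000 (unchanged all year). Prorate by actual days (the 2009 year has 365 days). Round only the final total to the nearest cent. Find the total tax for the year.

1 January – 24 November 2009: 328 days at 2% → €1,086,000 × 2% × 328/365 = €19,518.2466
25 November – 31 December 2009: 37 days at 1.05% → €1,086,000 × 1.05% × 37/365 = €1,155.9205
Total = €20,674.1671

€20,674.17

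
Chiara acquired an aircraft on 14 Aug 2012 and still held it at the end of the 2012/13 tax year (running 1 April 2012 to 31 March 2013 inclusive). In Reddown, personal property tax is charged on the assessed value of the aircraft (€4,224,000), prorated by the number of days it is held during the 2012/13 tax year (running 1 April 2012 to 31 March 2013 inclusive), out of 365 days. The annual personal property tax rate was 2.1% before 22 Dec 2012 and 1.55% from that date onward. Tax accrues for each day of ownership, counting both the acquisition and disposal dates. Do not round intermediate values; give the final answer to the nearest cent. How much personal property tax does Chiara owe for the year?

€49,530.74

14 Aug – 21 Dec 2012: 130 days at 2.1% → €4,224,000 × 2.1% × 130/365 = €31,593.2055
22 Dec 2012 – 31 Mar 2013: 100 days at 1.55% → €4,224,000 × 1.55% × 100/365 = €17,937.5342
Total = €49,530.7397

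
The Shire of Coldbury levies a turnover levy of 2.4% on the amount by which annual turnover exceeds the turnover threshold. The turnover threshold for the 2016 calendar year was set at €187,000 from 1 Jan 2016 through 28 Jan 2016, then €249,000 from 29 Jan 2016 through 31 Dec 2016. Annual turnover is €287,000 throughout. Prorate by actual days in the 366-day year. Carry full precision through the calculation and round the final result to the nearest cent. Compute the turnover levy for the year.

1 Jan – 28 Jan 2016: 28 days, exemption €187,000 → (€287,000 − €187,000) × 2.4% × 28/366 = €183.6066
29 Jan – 31 Dec 2016: 338 days, exemption €249,000 → (€287,000 − €249,000) × 2.4% × 338/366 = €842.2295
Total = €1,025.8361

€1,025.84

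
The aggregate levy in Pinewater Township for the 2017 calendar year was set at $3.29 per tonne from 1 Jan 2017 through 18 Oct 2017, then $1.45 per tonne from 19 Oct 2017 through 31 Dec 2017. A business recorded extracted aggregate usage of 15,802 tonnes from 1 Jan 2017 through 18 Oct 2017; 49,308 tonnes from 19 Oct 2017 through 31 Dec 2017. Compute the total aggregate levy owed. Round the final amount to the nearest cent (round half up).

1 Jan – 18 Oct 2017: 15,802 tonnes at $3.29/tonne → $51988.58
19 Oct – 31 Dec 2017: 49,308 tonnes at $1.45/tonne → $71496.60

$123485.18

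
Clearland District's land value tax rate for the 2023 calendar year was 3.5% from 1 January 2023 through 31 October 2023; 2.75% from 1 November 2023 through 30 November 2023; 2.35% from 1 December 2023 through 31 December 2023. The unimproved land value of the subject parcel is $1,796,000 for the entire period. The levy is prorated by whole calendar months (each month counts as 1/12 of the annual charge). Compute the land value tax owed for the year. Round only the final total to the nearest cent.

$60,016.33

1 January – 31 October 2023: 10 months at 3.5% → $1,796,000 × 3.5% × 10/12 = $52,383.3333
1 November – 30 November 2023: 1 month at 2.75% → $1,796,000 × 2.75% × 1/12 = $4,115.8333
1 December – 31 December 2023: 1 month at 2.35% → $1,796,000 × 2.35% × 1/12 = $3,517.1667
Total = $60,016.3333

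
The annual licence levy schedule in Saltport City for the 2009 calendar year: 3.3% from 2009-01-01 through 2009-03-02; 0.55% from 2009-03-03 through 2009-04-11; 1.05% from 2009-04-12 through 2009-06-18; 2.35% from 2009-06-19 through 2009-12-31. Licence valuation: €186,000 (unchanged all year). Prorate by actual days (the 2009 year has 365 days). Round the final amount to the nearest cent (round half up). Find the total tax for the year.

€3,848.93

2009-01-01 to 2009-03-02: 61 days at 3.3% → €186,000 × 3.3% × 61/365 = €1,025.8027
2009-03-03 to 2009-04-11: 40 days at 0.55% → €186,000 × 0.55% × 40/365 = €112.1096
2009-04-12 to 2009-06-18: 68 days at 1.05% → €186,000 × 1.05% × 68/365 = €363.8466
2009-06-19 to 2009-12-31: 196 days at 2.35% → €186,000 × 2.35% × 196/365 = €2,347.1671
Total = €3,848.9260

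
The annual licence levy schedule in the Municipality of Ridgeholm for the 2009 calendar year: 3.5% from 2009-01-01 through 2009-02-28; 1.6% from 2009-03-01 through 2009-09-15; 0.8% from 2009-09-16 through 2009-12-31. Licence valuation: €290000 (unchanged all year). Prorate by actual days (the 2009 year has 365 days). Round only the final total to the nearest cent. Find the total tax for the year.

2009-01-01 to 2009-02-28: 59 days at 3.5% → €290000 × 3.5% × 59/365 = €1640.6849
2009-03-01 to 2009-09-15: 199 days at 1.6% → €290000 × 1.6% × 199/365 = €2529.7534
2009-09-16 to 2009-12-31: 107 days at 0.8% → €290000 × 0.8% × 107/365 = €680.1096
Total = €4850.5479

€4850.55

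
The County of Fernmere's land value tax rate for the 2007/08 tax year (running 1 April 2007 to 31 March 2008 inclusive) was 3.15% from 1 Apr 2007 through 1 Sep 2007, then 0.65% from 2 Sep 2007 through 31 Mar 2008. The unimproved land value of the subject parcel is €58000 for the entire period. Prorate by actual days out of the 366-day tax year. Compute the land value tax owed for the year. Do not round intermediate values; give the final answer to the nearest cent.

€987.11

1 Apr – 1 Sep 2007: 154 days at 3.15% → €58000 × 3.15% × 154/366 = €768.7377
2 Sep 2007 – 31 Mar 2008: 212 days at 0.65% → €58000 × 0.65% × 212/366 = €218.3716
Total = €987.1093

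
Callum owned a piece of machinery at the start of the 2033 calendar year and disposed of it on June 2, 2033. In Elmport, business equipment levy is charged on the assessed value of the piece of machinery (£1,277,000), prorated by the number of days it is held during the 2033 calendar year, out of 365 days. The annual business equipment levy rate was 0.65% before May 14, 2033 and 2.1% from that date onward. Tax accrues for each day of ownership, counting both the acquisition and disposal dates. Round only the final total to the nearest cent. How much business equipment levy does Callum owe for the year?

January 1 – May 13, 2033: 133 days at 0.65% → £1,277,000 × 0.65% × 133/365 = £3,024.5658
May 14 – June 2, 2033: 20 days at 2.1% → £1,277,000 × 2.1% × 20/365 = £1,469.4247
Total = £4,493.9904

£4,493.99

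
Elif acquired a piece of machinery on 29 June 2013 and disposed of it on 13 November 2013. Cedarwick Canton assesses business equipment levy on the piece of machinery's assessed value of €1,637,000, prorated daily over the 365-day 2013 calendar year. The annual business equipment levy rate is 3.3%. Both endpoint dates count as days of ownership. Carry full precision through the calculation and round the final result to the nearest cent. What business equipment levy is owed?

Days held (29 June – 13 November 2013): 138 out of 365
Tax = €1,637,000 × 3.3% × 138/365 = €20,424.3781

€20,424.38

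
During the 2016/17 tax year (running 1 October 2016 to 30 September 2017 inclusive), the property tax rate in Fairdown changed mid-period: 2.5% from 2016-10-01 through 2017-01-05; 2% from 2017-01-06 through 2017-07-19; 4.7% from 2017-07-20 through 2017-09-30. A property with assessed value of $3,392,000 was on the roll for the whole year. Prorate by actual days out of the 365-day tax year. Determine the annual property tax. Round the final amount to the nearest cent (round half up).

$90,663.98

2016-10-01 to 2017-01-05: 97 days at 2.5% → $3,392,000 × 2.5% × 97/365 = $22,535.8904
2017-01-06 to 2017-07-19: 195 days at 2% → $3,392,000 × 2% × 195/365 = $36,243.2877
2017-07-20 to 2017-09-30: 73 days at 4.7% → $3,392,000 × 4.7% × 73/365 = $31,884.8000
Total = $90,663.9781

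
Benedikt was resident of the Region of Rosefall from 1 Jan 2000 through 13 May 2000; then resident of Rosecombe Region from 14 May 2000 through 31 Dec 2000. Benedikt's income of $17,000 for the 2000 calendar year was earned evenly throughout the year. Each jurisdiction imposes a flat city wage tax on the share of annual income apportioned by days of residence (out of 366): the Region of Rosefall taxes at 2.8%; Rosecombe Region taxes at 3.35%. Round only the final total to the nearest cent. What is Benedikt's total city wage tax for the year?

$535.27

The Region of Rosefall, 1 Jan – 13 May 2000: 134 days → $17,000 × 2.8% × 134/366 = $174.2732
Rosecombe Region, 14 May – 31 Dec 2000: 232 days → $17,000 × 3.35% × 232/366 = $360.9945
Total = $535.2678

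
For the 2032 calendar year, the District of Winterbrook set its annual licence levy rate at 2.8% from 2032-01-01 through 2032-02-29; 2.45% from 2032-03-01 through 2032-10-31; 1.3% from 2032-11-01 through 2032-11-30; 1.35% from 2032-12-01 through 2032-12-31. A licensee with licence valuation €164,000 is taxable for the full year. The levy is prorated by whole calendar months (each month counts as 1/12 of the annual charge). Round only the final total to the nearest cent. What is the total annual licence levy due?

2032-01-01 to 2032-02-29: 2 months at 2.8% → €164,000 × 2.8% × 2/12 = €765.3333
2032-03-01 to 2032-10-31: 8 months at 2.45% → €164,000 × 2.45% × 8/12 = €2,678.6667
2032-11-01 to 2032-11-30: 1 month at 1.3% → €164,000 × 1.3% × 1/12 = €177.6667
2032-12-01 to 2032-12-31: 1 month at 1.35% → €164,000 × 1.35% × 1/12 = €184.5000
Total = €3,806.1667

€3,806.17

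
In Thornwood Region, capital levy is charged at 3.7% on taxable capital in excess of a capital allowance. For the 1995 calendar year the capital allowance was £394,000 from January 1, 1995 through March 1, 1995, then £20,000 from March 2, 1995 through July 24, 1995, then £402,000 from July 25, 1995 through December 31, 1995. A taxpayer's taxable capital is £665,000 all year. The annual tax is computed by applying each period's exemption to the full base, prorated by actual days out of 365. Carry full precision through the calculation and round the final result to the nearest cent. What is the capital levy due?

£15,394.53

January 1 – March 1, 1995: 60 days, exemption £394,000 → (£665,000 − £394,000) × 3.7% × 60/365 = £1,648.2740
March 2 – July 24, 1995: 145 days, exemption £20,000 → (£665,000 − £20,000) × 3.7% × 145/365 = £9,480.6164
July 25 – December 31, 1995: 160 days, exemption £402,000 → (£665,000 − £402,000) × 3.7% × 160/365 = £4,265.6438
Total = £15,394.5342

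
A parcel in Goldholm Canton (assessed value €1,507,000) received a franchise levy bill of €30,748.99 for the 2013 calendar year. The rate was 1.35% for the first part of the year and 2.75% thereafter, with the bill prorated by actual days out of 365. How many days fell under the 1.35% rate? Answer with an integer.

Let d = days at the first rate; then 365 − d days at the second rate.
€1,507,000 × [1.35%·d + 2.75%·(365−d)] / 365 = €30,748.99
Solving gives d = 185, so the new rate took effect on 5 Jul 2013.

185 days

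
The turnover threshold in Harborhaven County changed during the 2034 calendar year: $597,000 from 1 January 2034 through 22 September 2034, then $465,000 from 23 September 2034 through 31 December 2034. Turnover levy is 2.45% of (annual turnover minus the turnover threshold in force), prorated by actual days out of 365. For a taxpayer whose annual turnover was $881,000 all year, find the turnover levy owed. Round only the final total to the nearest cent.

$7,844.03

1 January – 22 September 2034: 265 days, exemption $597,000 → ($881,000 − $597,000) × 2.45% × 265/365 = $5,051.6986
23 September – 31 December 2034: 100 days, exemption $465,000 → ($881,000 − $465,000) × 2.45% × 100/365 = $2,792.3288
Total = $7,844.0274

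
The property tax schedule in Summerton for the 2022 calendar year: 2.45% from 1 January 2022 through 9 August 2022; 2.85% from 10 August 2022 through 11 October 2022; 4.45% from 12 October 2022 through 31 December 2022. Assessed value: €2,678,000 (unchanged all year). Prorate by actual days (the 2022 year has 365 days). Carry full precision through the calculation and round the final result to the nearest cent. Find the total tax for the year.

1 January – 9 August 2022: 221 days at 2.45% → €2,678,000 × 2.45% × 221/365 = €39,726.1123
10 August – 11 October 2022: 63 days at 2.85% → €2,678,000 × 2.85% × 63/365 = €13,173.5589
12 October – 31 December 2022: 81 days at 4.45% → €2,678,000 × 4.45% × 81/365 = €26,446.1671
Total = €79,345.8384

€79,345.84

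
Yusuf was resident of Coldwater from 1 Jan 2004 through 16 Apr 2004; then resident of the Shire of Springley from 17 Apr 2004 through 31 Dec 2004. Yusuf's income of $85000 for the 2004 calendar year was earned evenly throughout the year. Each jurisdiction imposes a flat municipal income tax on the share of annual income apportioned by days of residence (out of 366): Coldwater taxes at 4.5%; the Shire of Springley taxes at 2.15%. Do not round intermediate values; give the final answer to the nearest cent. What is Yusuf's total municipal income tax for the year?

Coldwater, 1 Jan – 16 Apr 2004: 107 days → $85000 × 4.5% × 107/366 = $1118.2377
The Shire of Springley, 17 Apr – 31 Dec 2004: 259 days → $85000 × 2.15% × 259/366 = $1293.2309
Total = $2411.4686

$2411.47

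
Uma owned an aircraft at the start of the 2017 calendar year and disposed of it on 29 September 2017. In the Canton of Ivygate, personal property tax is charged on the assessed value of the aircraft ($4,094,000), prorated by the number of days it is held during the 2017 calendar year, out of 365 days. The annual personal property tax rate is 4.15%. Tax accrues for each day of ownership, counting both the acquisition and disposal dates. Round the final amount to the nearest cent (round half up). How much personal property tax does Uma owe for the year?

$126,611.16

Days held (1 January – 29 September 2017): 272 out of 365
Tax = $4,094,000 × 4.15% × 272/365 = $126,611.1562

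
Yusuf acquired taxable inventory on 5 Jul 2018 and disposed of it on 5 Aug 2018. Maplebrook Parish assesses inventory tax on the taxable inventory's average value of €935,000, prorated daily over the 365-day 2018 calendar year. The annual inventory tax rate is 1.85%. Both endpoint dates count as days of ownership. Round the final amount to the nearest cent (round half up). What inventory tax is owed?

Days held (5 Jul – 5 Aug 2018): 32 out of 365
Tax = €935,000 × 1.85% × 32/365 = €1,516.4932

€1,516.49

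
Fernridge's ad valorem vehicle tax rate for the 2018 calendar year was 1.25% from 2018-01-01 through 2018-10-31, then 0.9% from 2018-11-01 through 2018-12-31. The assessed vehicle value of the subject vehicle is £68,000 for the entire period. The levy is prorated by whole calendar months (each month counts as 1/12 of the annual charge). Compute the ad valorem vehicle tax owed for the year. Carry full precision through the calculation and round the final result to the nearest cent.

£810.33

2018-01-01 to 2018-10-31: 10 months at 1.25% → £68,000 × 1.25% × 10/12 = £708.3333
2018-11-01 to 2018-12-31: 2 months at 0.9% → £68,000 × 0.9% × 2/12 = £102.0000
Total = £810.3333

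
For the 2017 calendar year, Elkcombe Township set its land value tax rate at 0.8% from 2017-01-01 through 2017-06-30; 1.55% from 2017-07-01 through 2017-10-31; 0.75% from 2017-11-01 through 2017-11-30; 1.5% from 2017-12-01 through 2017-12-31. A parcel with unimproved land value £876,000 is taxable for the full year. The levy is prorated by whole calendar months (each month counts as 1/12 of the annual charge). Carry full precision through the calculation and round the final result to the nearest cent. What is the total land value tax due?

£9,672.50

2017-01-01 to 2017-06-30: 6 months at 0.8% → £876,000 × 0.8% × 6/12 = £3,504.0000
2017-07-01 to 2017-10-31: 4 months at 1.55% → £876,000 × 1.55% × 4/12 = £4,526.0000
2017-11-01 to 2017-11-30: 1 month at 0.75% → £876,000 × 0.75% × 1/12 = £547.5000
2017-12-01 to 2017-12-31: 1 month at 1.5% → £876,000 × 1.5% × 1/12 = £1,095.0000
Total = £9,672.5000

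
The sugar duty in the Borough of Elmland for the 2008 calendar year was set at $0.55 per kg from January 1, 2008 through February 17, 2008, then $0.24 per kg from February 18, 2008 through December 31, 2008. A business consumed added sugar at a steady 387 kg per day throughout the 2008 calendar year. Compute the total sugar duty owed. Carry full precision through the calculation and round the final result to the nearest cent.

January 1 – February 17, 2008: 48 days × 387 kg/day = 18,576 kg at $0.55/kg → $10,216.80
February 18 – December 31, 2008: 318 days × 387 kg/day = 123,066 kg at $0.24/kg → $29,535.84

$39,752.64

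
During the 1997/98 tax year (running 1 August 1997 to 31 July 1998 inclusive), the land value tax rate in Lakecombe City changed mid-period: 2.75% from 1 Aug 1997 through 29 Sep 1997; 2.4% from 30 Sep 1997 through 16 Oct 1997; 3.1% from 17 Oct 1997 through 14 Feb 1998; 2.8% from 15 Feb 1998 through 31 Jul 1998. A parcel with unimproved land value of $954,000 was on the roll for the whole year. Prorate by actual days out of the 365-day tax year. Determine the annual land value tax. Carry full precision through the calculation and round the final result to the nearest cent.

1 Aug – 29 Sep 1997: 60 days at 2.75% → $954,000 × 2.75% × 60/365 = $4,312.6027
30 Sep – 16 Oct 1997: 17 days at 2.4% → $954,000 × 2.4% × 17/365 = $1,066.3890
17 Oct 1997 – 14 Feb 1998: 121 days at 3.1% → $954,000 × 3.1% × 121/365 = $9,803.9836
15 Feb – 31 Jul 1998: 167 days at 2.8% → $954,000 × 2.8% × 167/365 = $12,221.6548
Total = $27,404.6301

$27,404.63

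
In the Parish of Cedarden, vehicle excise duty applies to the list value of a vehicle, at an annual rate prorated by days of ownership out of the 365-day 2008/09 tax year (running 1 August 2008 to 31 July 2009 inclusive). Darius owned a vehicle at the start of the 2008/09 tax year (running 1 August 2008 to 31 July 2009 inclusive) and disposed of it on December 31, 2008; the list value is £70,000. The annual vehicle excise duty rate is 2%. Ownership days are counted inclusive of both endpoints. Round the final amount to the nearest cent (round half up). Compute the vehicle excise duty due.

£586.85

Days held (August 1 – December 31, 2008): 153 out of 365
Tax = £70,000 × 2% × 153/365 = £586.8493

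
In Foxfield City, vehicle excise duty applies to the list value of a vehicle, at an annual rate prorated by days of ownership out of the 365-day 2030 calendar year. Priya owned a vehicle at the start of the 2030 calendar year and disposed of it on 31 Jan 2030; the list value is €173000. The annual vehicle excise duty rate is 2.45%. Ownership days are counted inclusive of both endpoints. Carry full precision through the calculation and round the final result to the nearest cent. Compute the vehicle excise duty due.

Days held (1 Jan – 31 Jan 2030): 31 out of 365
Tax = €173000 × 2.45% × 31/365 = €359.9822

€359.98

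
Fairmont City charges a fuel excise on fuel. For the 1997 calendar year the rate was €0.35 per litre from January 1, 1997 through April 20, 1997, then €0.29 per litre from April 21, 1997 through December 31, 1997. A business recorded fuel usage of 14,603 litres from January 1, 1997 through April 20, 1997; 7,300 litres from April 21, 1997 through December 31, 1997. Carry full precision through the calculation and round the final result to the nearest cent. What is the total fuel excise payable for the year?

January 1 – April 20, 1997: 14,603 litres at €0.35/litre → €5111.05
April 21 – December 31, 1997: 7,300 litres at €0.29/litre → €2117.00

€7228.05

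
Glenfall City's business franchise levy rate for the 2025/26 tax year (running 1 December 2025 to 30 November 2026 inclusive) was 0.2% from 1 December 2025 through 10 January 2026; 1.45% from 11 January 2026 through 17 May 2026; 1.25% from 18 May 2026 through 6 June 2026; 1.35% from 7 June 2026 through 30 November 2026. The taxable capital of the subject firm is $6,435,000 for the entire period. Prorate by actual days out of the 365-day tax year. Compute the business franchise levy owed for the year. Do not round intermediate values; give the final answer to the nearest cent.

$80,446.32

1 December 2025 – 10 January 2026: 41 days at 0.2% → $6,435,000 × 0.2% × 41/365 = $1,445.6712
11 January – 17 May 2026: 127 days at 1.45% → $6,435,000 × 1.45% × 127/365 = $32,465.8973
18 May – 6 June 2026: 20 days at 1.25% → $6,435,000 × 1.25% × 20/365 = $4,407.5342
7 June – 30 November 2026: 177 days at 1.35% → $6,435,000 × 1.35% × 177/365 = $42,127.2123
Total = $80,446.3151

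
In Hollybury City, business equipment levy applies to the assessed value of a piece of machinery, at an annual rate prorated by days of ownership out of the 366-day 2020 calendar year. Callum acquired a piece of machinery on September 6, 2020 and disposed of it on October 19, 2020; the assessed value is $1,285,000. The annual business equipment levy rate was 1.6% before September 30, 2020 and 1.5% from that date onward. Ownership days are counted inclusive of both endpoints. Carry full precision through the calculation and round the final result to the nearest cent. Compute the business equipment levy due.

$2,401.48

September 6 – September 29, 2020: 24 days at 1.6% → $1,285,000 × 1.6% × 24/366 = $1,348.1967
September 30 – October 19, 2020: 20 days at 1.5% → $1,285,000 × 1.5% × 20/366 = $1,053.2787
Total = $2,401.4754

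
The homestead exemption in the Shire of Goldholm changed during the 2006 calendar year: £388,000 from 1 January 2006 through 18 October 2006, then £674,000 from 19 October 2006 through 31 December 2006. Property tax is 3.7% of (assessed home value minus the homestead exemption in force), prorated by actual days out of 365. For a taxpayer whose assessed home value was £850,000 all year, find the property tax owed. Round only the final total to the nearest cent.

£14,948.61

1 January – 18 October 2006: 291 days, exemption £388,000 → (£850,000 − £388,000) × 3.7% × 291/365 = £13,628.3671
19 October – 31 December 2006: 74 days, exemption £674,000 → (£850,000 − £674,000) × 3.7% × 74/365 = £1,320.2411
Total = £14,948.6082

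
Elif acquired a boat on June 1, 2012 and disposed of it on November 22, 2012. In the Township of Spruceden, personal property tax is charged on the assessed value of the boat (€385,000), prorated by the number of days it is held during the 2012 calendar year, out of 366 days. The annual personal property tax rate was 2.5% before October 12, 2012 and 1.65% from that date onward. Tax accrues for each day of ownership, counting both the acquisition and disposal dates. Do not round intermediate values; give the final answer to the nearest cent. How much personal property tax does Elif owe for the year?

€4,226.58

June 1 – October 11, 2012: 133 days at 2.5% → €385,000 × 2.5% × 133/366 = €3,497.6093
October 12 – November 22, 2012: 42 days at 1.65% → €385,000 × 1.65% × 42/366 = €728.9754
Total = €4,226.5847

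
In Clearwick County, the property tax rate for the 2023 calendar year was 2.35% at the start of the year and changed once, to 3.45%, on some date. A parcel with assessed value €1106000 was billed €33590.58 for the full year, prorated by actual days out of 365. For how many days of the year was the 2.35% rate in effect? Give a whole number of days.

Let d = days at the first rate; then 365 − d days at the second rate.
€1106000 × [2.35%·d + 3.45%·(365−d)] / 365 = €33590.58
Solving gives d = 137, so the new rate took effect on 18 May 2023.

137 days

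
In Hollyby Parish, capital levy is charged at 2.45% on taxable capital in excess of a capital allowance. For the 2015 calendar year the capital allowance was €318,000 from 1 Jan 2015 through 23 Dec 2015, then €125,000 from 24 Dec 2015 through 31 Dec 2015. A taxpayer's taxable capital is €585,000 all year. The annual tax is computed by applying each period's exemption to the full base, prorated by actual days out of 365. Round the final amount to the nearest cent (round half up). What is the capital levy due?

1 Jan – 23 Dec 2015: 357 days, exemption €318,000 → (€585,000 − €318,000) × 2.45% × 357/365 = €6,398.1247
24 Dec – 31 Dec 2015: 8 days, exemption €125,000 → (€585,000 − €125,000) × 2.45% × 8/365 = €247.0137
Total = €6,645.1384

€6,645.14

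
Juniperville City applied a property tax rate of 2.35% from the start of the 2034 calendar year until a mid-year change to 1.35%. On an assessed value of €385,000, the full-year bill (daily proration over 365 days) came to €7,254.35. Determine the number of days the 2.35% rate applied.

195 days

Let d = days at the first rate; then 365 − d days at the second rate.
€385,000 × [2.35%·d + 1.35%·(365−d)] / 365 = €7,254.35
Solving gives d = 195, so the new rate took effect on July 15, 2034.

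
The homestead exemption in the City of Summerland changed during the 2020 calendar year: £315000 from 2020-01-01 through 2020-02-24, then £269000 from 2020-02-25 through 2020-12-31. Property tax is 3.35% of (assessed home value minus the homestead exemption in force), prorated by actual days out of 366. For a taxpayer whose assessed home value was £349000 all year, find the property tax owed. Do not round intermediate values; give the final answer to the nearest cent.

2020-01-01 to 2020-02-24: 55 days, exemption £315000 → (£349000 − £315000) × 3.35% × 55/366 = £171.1612
2020-02-25 to 2020-12-31: 311 days, exemption £269000 → (£349000 − £269000) × 3.35% × 311/366 = £2277.2678
Total = £2448.4290

£2448.43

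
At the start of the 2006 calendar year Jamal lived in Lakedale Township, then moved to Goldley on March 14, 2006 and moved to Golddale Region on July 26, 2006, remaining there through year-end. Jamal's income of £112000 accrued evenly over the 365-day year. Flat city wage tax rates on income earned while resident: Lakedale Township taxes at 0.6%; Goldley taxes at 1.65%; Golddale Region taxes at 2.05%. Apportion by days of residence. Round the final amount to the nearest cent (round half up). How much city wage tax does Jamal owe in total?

£1811.18

Lakedale Township, January 1 – March 13, 2006: 72 days → £112000 × 0.6% × 72/365 = £132.5589
Goldley, March 14 – July 25, 2006: 134 days → £112000 × 1.65% × 134/365 = £678.4438
Golddale Region, July 26 – December 31, 2006: 159 days → £112000 × 2.05% × 159/365 = £1000.1753
Total = £1811.1781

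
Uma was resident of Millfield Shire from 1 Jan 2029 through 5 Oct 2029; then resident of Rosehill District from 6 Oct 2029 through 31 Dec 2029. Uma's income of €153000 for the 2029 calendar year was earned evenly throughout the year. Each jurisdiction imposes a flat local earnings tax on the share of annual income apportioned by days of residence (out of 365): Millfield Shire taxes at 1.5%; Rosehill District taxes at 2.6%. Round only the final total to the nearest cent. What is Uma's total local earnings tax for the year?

Millfield Shire, 1 Jan – 5 Oct 2029: 278 days → €153000 × 1.5% × 278/365 = €1747.9726
Rosehill District, 6 Oct – 31 Dec 2029: 87 days → €153000 × 2.6% × 87/365 = €948.1808
Total = €2696.1534

€2696.15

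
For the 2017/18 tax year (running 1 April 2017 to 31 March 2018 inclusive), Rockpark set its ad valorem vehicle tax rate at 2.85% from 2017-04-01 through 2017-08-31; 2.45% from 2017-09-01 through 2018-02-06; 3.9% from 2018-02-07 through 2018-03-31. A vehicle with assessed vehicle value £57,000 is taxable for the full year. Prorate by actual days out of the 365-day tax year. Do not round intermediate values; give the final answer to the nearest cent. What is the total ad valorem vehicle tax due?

2017-04-01 to 2017-08-31: 153 days at 2.85% → £57,000 × 2.85% × 153/365 = £680.9548
2017-09-01 to 2018-02-06: 159 days at 2.45% → £57,000 × 2.45% × 159/365 = £608.3384
2018-02-07 to 2018-03-31: 53 days at 3.9% → £57,000 × 3.9% × 53/365 = £322.7918
Total = £1,612.0849

£1,612.08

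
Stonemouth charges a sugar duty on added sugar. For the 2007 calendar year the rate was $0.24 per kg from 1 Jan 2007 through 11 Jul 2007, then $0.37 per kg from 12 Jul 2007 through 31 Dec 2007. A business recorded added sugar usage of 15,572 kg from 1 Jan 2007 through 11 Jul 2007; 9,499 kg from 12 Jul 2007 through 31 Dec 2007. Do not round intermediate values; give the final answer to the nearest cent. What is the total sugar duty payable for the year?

$7251.91

1 Jan – 11 Jul 2007: 15,572 kg at $0.24/kg → $3737.28
12 Jul – 31 Dec 2007: 9,499 kg at $0.37/kg → $3514.63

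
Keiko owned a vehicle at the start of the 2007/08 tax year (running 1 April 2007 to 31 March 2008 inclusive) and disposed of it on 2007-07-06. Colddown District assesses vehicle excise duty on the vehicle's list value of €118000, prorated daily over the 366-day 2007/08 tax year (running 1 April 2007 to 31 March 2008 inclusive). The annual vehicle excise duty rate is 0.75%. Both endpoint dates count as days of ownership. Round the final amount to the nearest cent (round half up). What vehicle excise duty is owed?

€234.55

Days held (2007-04-01 to 2007-07-06): 97 out of 366
Tax = €118000 × 0.75% × 97/366 = €234.5492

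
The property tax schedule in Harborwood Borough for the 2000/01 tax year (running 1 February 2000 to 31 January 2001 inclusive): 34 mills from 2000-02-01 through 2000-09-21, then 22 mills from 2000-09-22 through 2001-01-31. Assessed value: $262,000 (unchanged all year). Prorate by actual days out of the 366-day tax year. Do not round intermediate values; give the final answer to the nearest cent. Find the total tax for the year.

$7,774.10

2000-02-01 to 2000-09-21: 234 days at 34 mills → $262,000 × 3.4% × 234/366 = $5,695.2787
2000-09-22 to 2001-01-31: 132 days at 22 mills → $262,000 × 2.2% × 132/366 = $2,078.8197
Total = $7,774.0984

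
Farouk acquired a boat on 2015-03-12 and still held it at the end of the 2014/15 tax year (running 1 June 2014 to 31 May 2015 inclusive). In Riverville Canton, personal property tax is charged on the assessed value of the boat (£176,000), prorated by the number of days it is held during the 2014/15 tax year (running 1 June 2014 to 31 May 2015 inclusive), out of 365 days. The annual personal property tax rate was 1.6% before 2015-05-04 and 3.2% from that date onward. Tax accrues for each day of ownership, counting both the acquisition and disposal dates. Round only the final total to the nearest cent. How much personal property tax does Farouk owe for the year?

£840.94

2015-03-12 to 2015-05-03: 53 days at 1.6% → £176,000 × 1.6% × 53/365 = £408.8986
2015-05-04 to 2015-05-31: 28 days at 3.2% → £176,000 × 3.2% × 28/365 = £432.0438
Total = £840.9425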